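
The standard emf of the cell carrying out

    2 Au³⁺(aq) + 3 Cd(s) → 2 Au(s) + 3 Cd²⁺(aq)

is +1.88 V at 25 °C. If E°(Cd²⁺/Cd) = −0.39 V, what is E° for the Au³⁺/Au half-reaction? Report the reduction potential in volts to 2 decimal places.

In the reaction as written the Au³⁺/Au couple is reduced (cathode) and Cd²⁺/Cd is oxidized (anode), so E°cell = E°(Au³⁺/Au) − E°(Cd²⁺/Cd).
E°(Au³⁺/Au) = E°cell + E°(anode) = +1.88 + (−0.39) = +1.49 V.

+1.49 V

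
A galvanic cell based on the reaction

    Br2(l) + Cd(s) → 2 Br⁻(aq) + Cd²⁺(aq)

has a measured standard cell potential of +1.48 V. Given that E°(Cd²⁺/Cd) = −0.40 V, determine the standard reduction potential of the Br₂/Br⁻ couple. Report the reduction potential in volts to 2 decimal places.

In the reaction as written the Br₂/Br⁻ couple is reduced (cathode) and Cd²⁺/Cd is oxidized (anode), so E°cell = E°(Br₂/Br⁻) − E°(Cd²⁺/Cd).
E°(Br₂/Br⁻) = E°cell + E°(anode) = +1.48 + (−0.40) = +1.08 V.

+1.08 V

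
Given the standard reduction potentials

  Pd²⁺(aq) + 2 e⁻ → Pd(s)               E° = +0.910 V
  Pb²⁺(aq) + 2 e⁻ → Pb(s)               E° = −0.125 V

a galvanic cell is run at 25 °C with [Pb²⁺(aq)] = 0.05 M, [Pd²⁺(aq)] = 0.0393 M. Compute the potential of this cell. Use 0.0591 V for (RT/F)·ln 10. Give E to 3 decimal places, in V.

Since E°(Pd²⁺/Pd) > E°(Pb²⁺/Pb), Pd²⁺/Pd serves as the cathode.
E°cell = +0.910 − (−0.125) = +1.035 V, with n = 2 electrons transferred.
The balanced reaction is Pd²⁺(aq) + Pb(s) → Pd(s) + Pb²⁺(aq), so Q = [Pb²⁺(aq)] / [Pd²⁺(aq)] = 1.27 and log Q = 0.105.
By the Nernst equation, E = +1.035 − (0.0591/2)·(0.105) = +1.032 V.

+1.032 V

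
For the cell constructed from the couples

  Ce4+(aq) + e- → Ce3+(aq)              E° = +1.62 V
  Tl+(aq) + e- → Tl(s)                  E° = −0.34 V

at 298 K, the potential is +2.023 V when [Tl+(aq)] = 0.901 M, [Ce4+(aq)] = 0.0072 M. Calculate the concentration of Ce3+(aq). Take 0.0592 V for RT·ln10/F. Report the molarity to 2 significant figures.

0.00069 M

The Ce⁴⁺/Ce³⁺ couple has the larger reduction potential, so it is the cathode: E°cell = +1.62 − (−0.34) = +1.96 V and n = 1.
From the Nernst equation, log Q = n(E° − E)/0.0592 = 1·(+1.96 − (+2.023))/0.0592 = −1.064.
The balanced reaction is Ce4+(aq) + Tl(s) → Ce3+(aq) + Tl+(aq), so Q = ([Ce3+(aq)]·[Tl+(aq)]) / [Ce4+(aq)].
Substituting the known concentrations and solving, log [Ce3+(aq)] = −3.161 and [Ce3+(aq)] = 0.00069 M.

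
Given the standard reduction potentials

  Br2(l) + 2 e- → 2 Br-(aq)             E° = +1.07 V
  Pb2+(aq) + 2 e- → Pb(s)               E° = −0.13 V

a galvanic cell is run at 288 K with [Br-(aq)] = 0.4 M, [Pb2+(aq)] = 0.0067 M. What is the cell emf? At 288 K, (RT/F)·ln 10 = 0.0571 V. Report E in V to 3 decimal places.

The Br₂/Br⁻ couple has the more positive E°, so it is the cathode; Pb²⁺/Pb is the anode.
The standard potential is +1.07 − (−0.13) = +1.20 V and the balanced reaction transfers n = 2 electrons.
The balanced reaction is Br2(l) + Pb(s) → 2 Br-(aq) + Pb2+(aq), so Q = [Br-(aq)]^2·[Pb2+(aq)] = 0.00107 and log Q = −2.970.
By the Nernst equation, E = +1.20 − (0.0571/2)·(−2.970) = +1.285 V.

+1.285 V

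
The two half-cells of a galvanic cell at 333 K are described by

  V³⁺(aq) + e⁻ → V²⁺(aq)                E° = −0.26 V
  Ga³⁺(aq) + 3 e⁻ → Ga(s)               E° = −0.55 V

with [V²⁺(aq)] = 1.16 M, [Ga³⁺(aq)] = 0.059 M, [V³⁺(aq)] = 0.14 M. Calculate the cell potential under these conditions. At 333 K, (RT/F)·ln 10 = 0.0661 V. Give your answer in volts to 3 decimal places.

Since E°(V³⁺/V²⁺) > E°(Ga³⁺/Ga), V³⁺/V²⁺ serves as the cathode.
E°cell = E°cat − E°an = −0.26 − (−0.55) = +0.29 V; n = 3.
The balanced reaction is 3 V³⁺(aq) + Ga(s) → 3 V²⁺(aq) + Ga³⁺(aq), so Q = ([V²⁺(aq)]^3·[Ga³⁺(aq)]) / [V³⁺(aq)]^3 = 33.6 and log Q = 1.526.
Applying E = E° − (RT ln10/nF)·log Q gives +0.29 − (0.0661/3)(1.526) = +0.256 V.

+0.256 V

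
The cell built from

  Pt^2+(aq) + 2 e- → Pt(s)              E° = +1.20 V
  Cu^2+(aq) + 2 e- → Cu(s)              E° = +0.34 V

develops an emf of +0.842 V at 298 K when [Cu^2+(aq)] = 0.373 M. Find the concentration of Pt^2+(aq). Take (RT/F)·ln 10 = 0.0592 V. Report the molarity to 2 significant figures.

With Pt²⁺/Pt at the cathode and Cu²⁺/Cu at the anode, E°cell = +1.20 − (+0.34) = +0.86 V (n = 2).
From the Nernst equation, log Q = n(E° − E)/0.0592 = 2·(+0.86 − (+0.842))/0.0592 = 0.608.
Balancing electrons gives Pt^2+(aq) + Cu(s) → Pt(s) + Cu^2+(aq); thus Q = [Cu^2+(aq)] / [Pt^2+(aq)].
Substituting the known concentrations and solving, log [Pt^2+(aq)] = −1.036 and [Pt^2+(aq)] = 0.092 M.

0.092 M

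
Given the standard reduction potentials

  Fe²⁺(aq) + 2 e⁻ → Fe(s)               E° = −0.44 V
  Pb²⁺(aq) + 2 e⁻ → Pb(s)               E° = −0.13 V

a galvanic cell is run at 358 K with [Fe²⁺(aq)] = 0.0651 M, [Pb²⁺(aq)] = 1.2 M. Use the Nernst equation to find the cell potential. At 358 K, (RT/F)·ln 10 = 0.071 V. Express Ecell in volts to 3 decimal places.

The Pb²⁺/Pb couple has the more positive E°, so it is the cathode; Fe²⁺/Fe is the anode.
E°cell = E°cat − E°an = −0.13 − (−0.44) = +0.31 V; n = 2.
The balanced reaction is Pb²⁺(aq) + Fe(s) → Pb(s) + Fe²⁺(aq), so Q = [Fe²⁺(aq)] / [Pb²⁺(aq)] = 0.0543 and log Q = −1.266.
E = E° − (0.071/n)·log Q = +0.31 − (0.071/2)(−1.266) = +0.355 V.

+0.355 V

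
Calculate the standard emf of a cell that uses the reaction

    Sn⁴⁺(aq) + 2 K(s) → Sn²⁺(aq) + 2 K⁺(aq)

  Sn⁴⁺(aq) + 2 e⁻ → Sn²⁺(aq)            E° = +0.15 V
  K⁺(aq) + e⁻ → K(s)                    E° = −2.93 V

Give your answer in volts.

+3.08 V

Sn⁴⁺(aq) gains electrons, so the Sn⁴⁺/Sn²⁺ couple is the cathode; the K⁺/K couple is the anode.
E°cell = E°(cathode) − E°(anode) = +0.15 − (−2.93) = +3.08 V.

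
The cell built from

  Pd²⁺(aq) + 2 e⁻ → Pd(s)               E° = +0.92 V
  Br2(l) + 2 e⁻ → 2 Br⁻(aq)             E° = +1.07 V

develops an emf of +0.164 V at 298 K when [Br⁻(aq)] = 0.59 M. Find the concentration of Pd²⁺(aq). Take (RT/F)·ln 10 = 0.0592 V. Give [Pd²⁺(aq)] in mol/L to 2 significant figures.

Br₂/Br⁻ is the cathode (higher E°); E°cell = +1.07 − (+0.92) = +0.15 V with n = 2.
Since E = E° − (0.0592/n)·log Q, log Q = n(E° − E)/0.0592 = −0.473.
Balancing electrons gives Br2(l) + Pd(s) → 2 Br⁻(aq) + Pd²⁺(aq); thus Q = [Br⁻(aq)]^2·[Pd²⁺(aq)].
Solving for the unknown gives log [Pd²⁺(aq)] = −0.015, so [Pd²⁺(aq)] ≈ 0.97 M.

0.97 M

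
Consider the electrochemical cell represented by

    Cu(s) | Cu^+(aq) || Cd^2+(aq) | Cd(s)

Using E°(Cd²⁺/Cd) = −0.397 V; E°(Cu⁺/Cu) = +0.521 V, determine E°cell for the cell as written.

By convention the left-hand electrode in cell notation is the anode (oxidation) and the right-hand electrode is the cathode (reduction).
E°cell = E°(right) − E°(left) = −0.397 − (+0.521) = −0.918 V.
The negative sign shows that, as written, the cell would require an external voltage to drive the reaction.

−0.918 V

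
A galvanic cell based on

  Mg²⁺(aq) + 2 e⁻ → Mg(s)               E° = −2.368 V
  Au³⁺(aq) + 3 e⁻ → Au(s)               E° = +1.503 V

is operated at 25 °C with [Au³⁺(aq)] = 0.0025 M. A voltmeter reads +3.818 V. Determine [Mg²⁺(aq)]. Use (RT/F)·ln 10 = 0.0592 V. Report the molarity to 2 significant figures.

1.1 M

With Au³⁺/Au at the cathode and Mg²⁺/Mg at the anode, E°cell = +1.503 − (−2.368) = +3.871 V (n = 6).
Rearranging E = E° − (0.0592/n)·log Q gives log Q = 6(+3.871 − (+3.818))/0.0592 = 5.372.
Balancing electrons gives 2 Au³⁺(aq) + 3 Mg(s) → 2 Au(s) + 3 Mg²⁺(aq); thus Q = [Mg²⁺(aq)]^3 / [Au³⁺(aq)]^2.
Solving for the unknown gives log [Mg²⁺(aq)] = 0.056, so [Mg²⁺(aq)] ≈ 1.1 M.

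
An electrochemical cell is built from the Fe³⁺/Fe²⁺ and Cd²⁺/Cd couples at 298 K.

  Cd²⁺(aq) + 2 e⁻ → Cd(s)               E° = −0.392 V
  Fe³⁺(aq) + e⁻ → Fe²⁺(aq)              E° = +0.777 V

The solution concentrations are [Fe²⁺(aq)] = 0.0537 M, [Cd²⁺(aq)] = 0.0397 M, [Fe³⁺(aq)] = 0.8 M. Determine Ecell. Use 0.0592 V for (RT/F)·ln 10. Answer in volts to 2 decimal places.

Fe³⁺/Fe²⁺ is reduced (cathode, E° = +0.777 V) and Cd²⁺/Cd is oxidized (anode).
E°cell = +0.777 − (−0.392) = +1.169 V, with n = 2 electrons transferred.
Balancing gives 2 Fe³⁺(aq) + Cd(s) → 2 Fe²⁺(aq) + Cd²⁺(aq); hence Q = ([Fe²⁺(aq)]^2·[Cd²⁺(aq)]) / [Fe³⁺(aq)]^2 = 0.000179 (log Q = −3.747).
Applying E = E° − (RT ln10/nF)·log Q gives +1.169 − (0.0592/2)(−3.747) = +1.28 V.

+1.28 V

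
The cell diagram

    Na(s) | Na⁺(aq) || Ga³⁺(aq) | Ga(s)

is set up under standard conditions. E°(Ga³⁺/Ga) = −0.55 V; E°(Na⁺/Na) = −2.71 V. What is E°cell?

By convention the left-hand electrode in cell notation is the anode (oxidation) and the right-hand electrode is the cathode (reduction).
E°cell = E°(right) − E°(left) = −0.55 − (−2.71) = +2.16 V.

+2.16 V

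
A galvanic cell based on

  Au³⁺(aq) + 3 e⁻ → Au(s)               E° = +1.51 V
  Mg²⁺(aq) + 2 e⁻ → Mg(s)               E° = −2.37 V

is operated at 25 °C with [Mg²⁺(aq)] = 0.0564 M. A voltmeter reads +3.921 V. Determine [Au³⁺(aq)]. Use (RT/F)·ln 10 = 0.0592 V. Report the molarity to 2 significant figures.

1.6 M

Au³⁺/Au is the cathode (higher E°); E°cell = +1.51 − (−2.37) = +3.88 V with n = 6.
Since E = E° − (0.0592/n)·log Q, log Q = n(E° − E)/0.0592 = −4.155.
Balancing electrons gives 2 Au³⁺(aq) + 3 Mg(s) → 2 Au(s) + 3 Mg²⁺(aq); thus Q = [Mg²⁺(aq)]^3 / [Au³⁺(aq)]^2.
Isolating [Au³⁺(aq)] in Q = 10^{−4.155} yields log [Au³⁺(aq)] = 0.204, i.e. 1.6 M.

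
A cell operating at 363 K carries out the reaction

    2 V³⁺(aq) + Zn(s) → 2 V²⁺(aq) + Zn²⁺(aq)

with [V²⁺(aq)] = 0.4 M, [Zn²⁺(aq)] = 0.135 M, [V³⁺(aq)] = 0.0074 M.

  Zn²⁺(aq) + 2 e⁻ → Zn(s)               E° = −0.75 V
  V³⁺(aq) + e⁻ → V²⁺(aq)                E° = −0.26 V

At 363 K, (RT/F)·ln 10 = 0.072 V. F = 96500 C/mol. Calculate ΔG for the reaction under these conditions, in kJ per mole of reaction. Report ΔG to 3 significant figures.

E°cell = −0.26 − (−0.75) = +0.49 V; the balanced reaction transfers n = 2 electrons.
The reaction quotient is ([V²⁺(aq)]^2·[Zn²⁺(aq)]) / [V³⁺(aq)]^2 = 394; by Nernst, E = +0.49 − (0.072/2)(2.596) = +0.3965 V.
Finally ΔG = −nFE = −(2)(96500 C/mol)(+0.3965 V) = −76.5 kJ/mol.

−76.5 kJ/mol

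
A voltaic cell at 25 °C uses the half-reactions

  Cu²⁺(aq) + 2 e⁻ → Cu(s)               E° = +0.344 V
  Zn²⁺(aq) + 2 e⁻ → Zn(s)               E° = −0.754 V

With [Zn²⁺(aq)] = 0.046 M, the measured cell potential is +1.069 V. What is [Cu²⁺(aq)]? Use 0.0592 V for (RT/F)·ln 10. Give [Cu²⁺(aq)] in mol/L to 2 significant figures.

0.0048 M

Cu²⁺/Cu is the cathode (higher E°); E°cell = +0.344 − (−0.754) = +1.098 V with n = 2.
Since E = E° − (0.0592/n)·log Q, log Q = n(E° − E)/0.0592 = 0.980.
Balancing electrons gives Cu²⁺(aq) + Zn(s) → Cu(s) + Zn²⁺(aq); thus Q = [Zn²⁺(aq)] / [Cu²⁺(aq)].
Substituting the known concentrations and solving, log [Cu²⁺(aq)] = −2.317 and [Cu²⁺(aq)] = 0.0048 M.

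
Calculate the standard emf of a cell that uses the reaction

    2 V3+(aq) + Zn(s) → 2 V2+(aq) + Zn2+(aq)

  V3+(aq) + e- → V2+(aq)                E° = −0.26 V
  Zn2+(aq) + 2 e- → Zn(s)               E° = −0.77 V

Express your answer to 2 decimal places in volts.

+0.51 V

In the reaction as written, V3+(aq) is reduced (cathode) and Zn2+(aq) is produced by oxidation at the anode.
E°cell = E°(cathode) − E°(anode) = −0.26 − (−0.77) = +0.51 V.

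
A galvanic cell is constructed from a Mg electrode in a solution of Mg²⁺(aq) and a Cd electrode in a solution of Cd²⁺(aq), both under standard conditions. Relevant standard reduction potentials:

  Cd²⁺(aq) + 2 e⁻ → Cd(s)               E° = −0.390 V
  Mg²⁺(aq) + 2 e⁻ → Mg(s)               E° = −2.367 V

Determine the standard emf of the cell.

+1.977 V

Of the two couples in this cell, the one with the more positive reduction potential is reduced at the cathode: here that is Cd²⁺/Cd (−0.390 V); Mg²⁺/Mg (−2.367 V) is the anode.
E°cell = E°(cathode) − E°(anode) = −0.390 − (−2.367) = +1.977 V.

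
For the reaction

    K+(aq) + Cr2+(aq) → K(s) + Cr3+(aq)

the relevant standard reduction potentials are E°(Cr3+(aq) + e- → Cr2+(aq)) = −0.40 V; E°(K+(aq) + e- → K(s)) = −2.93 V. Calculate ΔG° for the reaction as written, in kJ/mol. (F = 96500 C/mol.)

In the reaction as written K+(aq) is reduced, so the K⁺/K couple is the cathode and Cr³⁺/Cr²⁺ is the anode.
E°cell = −2.93 − (−0.40) = −2.53 V; balancing electrons gives n = 1.
ΔG° = −nFE°cell = −(1)(96500)(−2.53) J/mol = +244 kJ/mol.

+244 kJ/mol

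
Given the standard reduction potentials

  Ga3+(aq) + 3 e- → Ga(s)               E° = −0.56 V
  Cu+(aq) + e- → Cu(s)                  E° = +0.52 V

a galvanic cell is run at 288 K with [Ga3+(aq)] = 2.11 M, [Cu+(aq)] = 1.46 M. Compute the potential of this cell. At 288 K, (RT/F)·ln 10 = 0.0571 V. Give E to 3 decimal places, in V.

+1.083 V

Since E°(Cu⁺/Cu) > E°(Ga³⁺/Ga), Cu⁺/Cu serves as the cathode.
E°cell = +0.52 − (−0.56) = +1.08 V, with n = 3 electrons transferred.
Balancing gives 3 Cu+(aq) + Ga(s) → 3 Cu(s) + Ga3+(aq); hence Q = [Ga3+(aq)] / [Cu+(aq)]^3 = 0.678 (log Q = −0.169).
By the Nernst equation, E = +1.08 − (0.0571/3)·(−0.169) = +1.083 V.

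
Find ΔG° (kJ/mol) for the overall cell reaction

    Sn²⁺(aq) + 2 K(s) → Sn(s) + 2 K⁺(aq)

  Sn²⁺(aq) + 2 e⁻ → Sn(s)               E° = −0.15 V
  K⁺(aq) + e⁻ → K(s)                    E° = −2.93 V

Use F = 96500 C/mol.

In the reaction as written Sn²⁺(aq) is reduced, so the Sn²⁺/Sn couple is the cathode and K⁺/K is the anode.
E°cell = −0.15 − (−2.93) = +2.78 V; balancing electrons gives n = 2.
ΔG° = −nFE°cell = −(2)(96500)(+2.78) J/mol = −537 kJ/mol.

−537 kJ/mol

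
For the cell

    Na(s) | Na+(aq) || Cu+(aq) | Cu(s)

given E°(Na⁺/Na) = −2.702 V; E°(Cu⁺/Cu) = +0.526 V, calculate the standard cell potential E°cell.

+3.228 V

By convention the left-hand electrode in cell notation is the anode (oxidation) and the right-hand electrode is the cathode (reduction).
E°cell = E°(right) − E°(left) = +0.526 − (−2.702) = +3.228 V.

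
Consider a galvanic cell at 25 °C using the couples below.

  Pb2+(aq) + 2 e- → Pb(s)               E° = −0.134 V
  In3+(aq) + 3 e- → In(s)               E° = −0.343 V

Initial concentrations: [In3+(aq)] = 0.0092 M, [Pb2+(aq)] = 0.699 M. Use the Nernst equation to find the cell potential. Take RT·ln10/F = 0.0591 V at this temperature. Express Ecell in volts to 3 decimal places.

The Pb²⁺/Pb couple has the more positive E°, so it is the cathode; In³⁺/In is the anode.
E°cell = E°cat − E°an = −0.134 − (−0.343) = +0.209 V; n = 6.
The balanced reaction is 3 Pb2+(aq) + 2 In(s) → 3 Pb(s) + 2 In3+(aq), so Q = [In3+(aq)]^2 / [Pb2+(aq)]^3 = 0.000248 and log Q = −3.606.
Applying E = E° − (RT ln10/nF)·log Q gives +0.209 − (0.0591/6)(−3.606) = +0.245 V.

+0.245 V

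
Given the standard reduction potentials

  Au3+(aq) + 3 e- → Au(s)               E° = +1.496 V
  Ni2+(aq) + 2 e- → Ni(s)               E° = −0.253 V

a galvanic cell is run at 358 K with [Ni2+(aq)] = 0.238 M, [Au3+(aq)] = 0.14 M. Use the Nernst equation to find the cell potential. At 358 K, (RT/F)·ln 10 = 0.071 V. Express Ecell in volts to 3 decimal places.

+1.751 V

Since E°(Au³⁺/Au) > E°(Ni²⁺/Ni), Au³⁺/Au serves as the cathode.
The standard potential is +1.496 − (−0.253) = +1.749 V and the balanced reaction transfers n = 6 electrons.
Balancing gives 2 Au3+(aq) + 3 Ni(s) → 2 Au(s) + 3 Ni2+(aq); hence Q = [Ni2+(aq)]^3 / [Au3+(aq)]^2 = 0.688 (log Q = −0.163).
By the Nernst equation, E = +1.749 − (0.071/6)·(−0.163) = +1.751 V.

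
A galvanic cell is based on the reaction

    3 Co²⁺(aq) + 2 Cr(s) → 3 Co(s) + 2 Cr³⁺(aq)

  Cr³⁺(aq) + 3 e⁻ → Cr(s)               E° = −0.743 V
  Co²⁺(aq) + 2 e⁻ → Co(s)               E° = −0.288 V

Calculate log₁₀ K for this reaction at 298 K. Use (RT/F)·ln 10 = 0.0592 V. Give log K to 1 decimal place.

log K = 46.1

The Co²⁺/Co couple is reduced (cathode); E°cell = −0.288 − (−0.743) = +0.455 V with n = 6.
At equilibrium E = 0, so log K = nE°cell / 0.0592 = (6)(+0.455) / 0.0592 = 46.1.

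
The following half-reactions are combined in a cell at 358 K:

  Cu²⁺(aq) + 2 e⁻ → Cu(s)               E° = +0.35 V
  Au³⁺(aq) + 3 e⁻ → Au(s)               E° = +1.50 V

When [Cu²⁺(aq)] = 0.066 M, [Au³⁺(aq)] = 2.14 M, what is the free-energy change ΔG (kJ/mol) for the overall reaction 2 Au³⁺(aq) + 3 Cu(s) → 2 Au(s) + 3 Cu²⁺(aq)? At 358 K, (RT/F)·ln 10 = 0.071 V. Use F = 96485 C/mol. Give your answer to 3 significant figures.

E°cell = +1.50 − (+0.35) = +1.15 V; the balanced reaction transfers n = 6 electrons.
Here Q = [Cu²⁺(aq)]^3 / [Au³⁺(aq)]^2 = 6.28×10^−5 (log Q = −4.202), giving E = +1.15 − (0.071/6)·(−4.202) = +1.1997 V.
Finally ΔG = −nFE = −(6)(96485 C/mol)(+1.1997 V) = −695 kJ/mol.

−695 kJ/mol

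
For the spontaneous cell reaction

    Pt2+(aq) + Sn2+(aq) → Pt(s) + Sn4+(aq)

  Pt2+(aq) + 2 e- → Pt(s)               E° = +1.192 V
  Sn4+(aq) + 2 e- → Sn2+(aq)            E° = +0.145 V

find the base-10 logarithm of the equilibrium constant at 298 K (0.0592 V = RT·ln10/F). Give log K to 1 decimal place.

log K = 35.4

The Pt²⁺/Pt couple is reduced (cathode); E°cell = +1.192 − (+0.145) = +1.047 V with n = 2.
At equilibrium E = 0, so log K = nE°cell / 0.0592 = (2)(+1.047) / 0.0592 = 35.4.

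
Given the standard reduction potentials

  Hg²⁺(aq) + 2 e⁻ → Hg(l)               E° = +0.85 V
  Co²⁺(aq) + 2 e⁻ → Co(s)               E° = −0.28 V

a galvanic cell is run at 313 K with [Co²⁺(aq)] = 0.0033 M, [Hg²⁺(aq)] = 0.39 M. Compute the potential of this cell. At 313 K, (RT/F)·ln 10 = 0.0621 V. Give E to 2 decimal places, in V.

+1.19 V

Since E°(Hg²⁺/Hg) > E°(Co²⁺/Co), Hg²⁺/Hg serves as the cathode.
The standard potential is +0.85 − (−0.28) = +1.13 V and the balanced reaction transfers n = 2 electrons.
The balanced reaction is Hg²⁺(aq) + Co(s) → Hg(l) + Co²⁺(aq), so Q = [Co²⁺(aq)] / [Hg²⁺(aq)] = 0.00846 and log Q = −2.073.
Applying E = E° − (RT ln10/nF)·log Q gives +1.13 − (0.0621/2)(−2.073) = +1.19 V.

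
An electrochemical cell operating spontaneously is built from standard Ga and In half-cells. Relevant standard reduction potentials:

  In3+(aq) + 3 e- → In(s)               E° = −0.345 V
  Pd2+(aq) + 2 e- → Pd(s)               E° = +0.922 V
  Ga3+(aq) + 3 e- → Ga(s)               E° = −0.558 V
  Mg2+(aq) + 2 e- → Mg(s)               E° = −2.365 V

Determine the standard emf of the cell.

The In³⁺/In couple has the higher E°, so In ion is reduced (cathode) and Ga is oxidized (anode).
E°cell = E°(cathode) − E°(anode) = −0.345 − (−0.558) = +0.213 V.

+0.213 V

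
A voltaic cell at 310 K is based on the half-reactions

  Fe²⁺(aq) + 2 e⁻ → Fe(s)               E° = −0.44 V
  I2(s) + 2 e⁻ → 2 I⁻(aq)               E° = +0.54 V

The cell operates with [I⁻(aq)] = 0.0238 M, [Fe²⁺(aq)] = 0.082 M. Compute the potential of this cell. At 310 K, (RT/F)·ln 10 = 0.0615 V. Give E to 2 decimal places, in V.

+1.11 V

Since E°(I₂/I⁻) > E°(Fe²⁺/Fe), I₂/I⁻ serves as the cathode.
E°cell = +0.54 − (−0.44) = +0.98 V, with n = 2 electrons transferred.
For the overall reaction I2(s) + Fe(s) → 2 I⁻(aq) + Fe²⁺(aq), Q = [I⁻(aq)]^2·[Fe²⁺(aq)] = 4.64×10^−5, giving log Q = −4.333.
Applying E = E° − (RT ln10/nF)·log Q gives +0.98 − (0.0615/2)(−4.333) = +1.11 V.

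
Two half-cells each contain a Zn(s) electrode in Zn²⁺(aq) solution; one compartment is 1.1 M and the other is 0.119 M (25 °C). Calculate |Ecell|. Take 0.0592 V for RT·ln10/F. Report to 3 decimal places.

For a concentration cell E°cell = 0, since both electrodes use the same couple.
The compartment with the higher Zn²⁺(aq) concentration (1.1 M) acts as the cathode; ions are reduced there and produced at the dilute (0.119 M) anode.
With n = 2, Ecell = −(0.0592/2)·log([dilute]/[conc]) = −(0.0592/2)·log(0.119/1.1) = +0.029 V.

0.029 V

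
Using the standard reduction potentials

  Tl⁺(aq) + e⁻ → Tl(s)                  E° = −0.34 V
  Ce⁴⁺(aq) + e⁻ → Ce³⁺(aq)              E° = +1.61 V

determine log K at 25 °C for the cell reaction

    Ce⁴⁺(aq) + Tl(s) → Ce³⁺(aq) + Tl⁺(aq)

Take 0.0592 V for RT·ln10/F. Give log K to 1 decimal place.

log K = 32.9

The Ce⁴⁺/Ce³⁺ couple is reduced (cathode); E°cell = +1.61 − (−0.34) = +1.95 V with n = 1.
At equilibrium E = 0, so log K = nE°cell / 0.0592 = (1)(+1.95) / 0.0592 = 32.9.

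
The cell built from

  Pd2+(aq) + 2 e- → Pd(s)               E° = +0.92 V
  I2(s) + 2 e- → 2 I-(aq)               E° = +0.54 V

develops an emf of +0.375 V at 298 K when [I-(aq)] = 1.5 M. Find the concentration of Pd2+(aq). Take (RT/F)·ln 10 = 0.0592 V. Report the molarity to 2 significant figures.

With Pd²⁺/Pd at the cathode and I₂/I⁻ at the anode, E°cell = +0.92 − (+0.54) = +0.38 V (n = 2).
Since E = E° − (0.0592/n)·log Q, log Q = n(E° − E)/0.0592 = 0.169.
Balancing electrons gives Pd2+(aq) + 2 I-(aq) → Pd(s) + I2(s); thus Q = 1 / ([Pd2+(aq)]·[I-(aq)]^2).
Substituting the known concentrations and solving, log [Pd2+(aq)] = −0.521 and [Pd2+(aq)] = 0.30 M.

0.30 M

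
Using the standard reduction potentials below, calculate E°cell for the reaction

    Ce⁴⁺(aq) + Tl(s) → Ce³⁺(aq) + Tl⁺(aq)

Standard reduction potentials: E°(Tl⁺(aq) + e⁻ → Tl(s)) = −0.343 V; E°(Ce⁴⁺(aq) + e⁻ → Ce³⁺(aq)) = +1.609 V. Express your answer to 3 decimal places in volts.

In the reaction as written, Ce⁴⁺(aq) is reduced (cathode) and Tl⁺(aq) is produced by oxidation at the anode.
E°cell = E°(cathode) − E°(anode) = +1.609 − (−0.343) = +1.952 V.
The positive value indicates the reaction is spontaneous as written.

+1.952 V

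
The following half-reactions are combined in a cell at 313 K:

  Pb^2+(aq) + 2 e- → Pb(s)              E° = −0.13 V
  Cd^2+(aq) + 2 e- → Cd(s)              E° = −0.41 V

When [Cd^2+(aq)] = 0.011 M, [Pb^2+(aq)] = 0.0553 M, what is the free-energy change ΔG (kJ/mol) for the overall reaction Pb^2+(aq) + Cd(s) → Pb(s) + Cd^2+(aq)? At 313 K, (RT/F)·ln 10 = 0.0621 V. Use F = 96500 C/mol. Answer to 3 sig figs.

With Pb²⁺/Pb reduced at the cathode, E°cell = −0.13 − (−0.41) = +0.28 V and n = 2.
Here Q = [Cd^2+(aq)] / [Pb^2+(aq)] = 0.199 (log Q = −0.701), giving E = +0.28 − (0.0621/2)·(−0.701) = +0.3018 V.
Then ΔG = −nFE = −2 × 96500 × +0.3018 J/mol = −58.2 kJ/mol.

−58.2 kJ/mol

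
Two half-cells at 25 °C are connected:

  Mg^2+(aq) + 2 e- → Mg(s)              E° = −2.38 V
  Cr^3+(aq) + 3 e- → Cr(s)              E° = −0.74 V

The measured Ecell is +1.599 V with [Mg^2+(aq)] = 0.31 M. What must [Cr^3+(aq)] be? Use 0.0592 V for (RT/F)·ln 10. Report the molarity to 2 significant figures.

The Cr³⁺/Cr couple has the larger reduction potential, so it is the cathode: E°cell = −0.74 − (−2.38) = +1.64 V and n = 6.
Rearranging E = E° − (0.0592/n)·log Q gives log Q = 6(+1.64 − (+1.599))/0.0592 = 4.155.
For 2 Cr^3+(aq) + 3 Mg(s) → 2 Cr(s) + 3 Mg^2+(aq), the reaction quotient is Q = [Mg^2+(aq)]^3 / [Cr^3+(aq)]^2.
Substituting the known concentrations and solving, log [Cr^3+(aq)] = −2.840 and [Cr^3+(aq)] = 0.0014 M.

0.0014 M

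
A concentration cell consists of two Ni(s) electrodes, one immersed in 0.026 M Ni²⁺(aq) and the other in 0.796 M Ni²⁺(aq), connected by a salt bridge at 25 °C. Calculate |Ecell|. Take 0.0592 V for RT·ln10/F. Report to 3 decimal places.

0.044 V

For a concentration cell E°cell = 0, since both electrodes use the same couple.
The compartment with the higher Ni²⁺(aq) concentration (0.796 M) acts as the cathode; ions are reduced there and produced at the dilute (0.026 M) anode.
With n = 2, Ecell = −(0.0592/2)·log([dilute]/[conc]) = −(0.0592/2)·log(0.026/0.796) = +0.044 V.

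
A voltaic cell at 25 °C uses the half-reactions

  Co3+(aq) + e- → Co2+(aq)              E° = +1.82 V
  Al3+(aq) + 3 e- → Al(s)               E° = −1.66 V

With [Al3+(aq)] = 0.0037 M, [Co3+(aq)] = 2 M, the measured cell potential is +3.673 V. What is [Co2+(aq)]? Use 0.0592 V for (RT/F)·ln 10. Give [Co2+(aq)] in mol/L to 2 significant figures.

0.0071 M

With Co³⁺/Co²⁺ at the cathode and Al³⁺/Al at the anode, E°cell = +1.82 − (−1.66) = +3.48 V (n = 3).
Rearranging E = E° − (0.0592/n)·log Q gives log Q = 3(+3.48 − (+3.673))/0.0592 = −9.780.
For 3 Co3+(aq) + Al(s) → 3 Co2+(aq) + Al3+(aq), the reaction quotient is Q = ([Co2+(aq)]^3·[Al3+(aq)]) / [Co3+(aq)]^3.
Substituting the known concentrations and solving, log [Co2+(aq)] = −2.148 and [Co2+(aq)] = 0.0071 M.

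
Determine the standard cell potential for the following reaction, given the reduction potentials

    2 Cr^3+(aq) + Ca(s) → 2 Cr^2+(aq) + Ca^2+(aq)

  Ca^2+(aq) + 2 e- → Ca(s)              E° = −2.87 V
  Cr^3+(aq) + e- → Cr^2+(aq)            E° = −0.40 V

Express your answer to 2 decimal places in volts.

+2.47 V

In the reaction as written, Cr^3+(aq) is reduced (cathode) and Ca^2+(aq) is produced by oxidation at the anode.
E°cell = E°(cathode) − E°(anode) = −0.40 − (−2.87) = +2.47 V.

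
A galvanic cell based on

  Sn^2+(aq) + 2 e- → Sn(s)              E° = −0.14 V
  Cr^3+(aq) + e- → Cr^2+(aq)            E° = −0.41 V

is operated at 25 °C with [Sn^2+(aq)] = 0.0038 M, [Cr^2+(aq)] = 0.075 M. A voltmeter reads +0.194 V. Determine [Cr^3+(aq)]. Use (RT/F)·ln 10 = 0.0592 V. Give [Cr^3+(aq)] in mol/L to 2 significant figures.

With Sn²⁺/Sn at the cathode and Cr³⁺/Cr²⁺ at the anode, E°cell = −0.14 − (−0.41) = +0.27 V (n = 2).
From the Nernst equation, log Q = n(E° − E)/0.0592 = 2·(+0.27 − (+0.194))/0.0592 = 2.568.
Balancing electrons gives Sn^2+(aq) + 2 Cr^2+(aq) → Sn(s) + 2 Cr^3+(aq); thus Q = [Cr^3+(aq)]^2 / ([Sn^2+(aq)]·[Cr^2+(aq)]^2).
Substituting the known concentrations and solving, log [Cr^3+(aq)] = −1.051 and [Cr^3+(aq)] = 0.089 M.

0.089 M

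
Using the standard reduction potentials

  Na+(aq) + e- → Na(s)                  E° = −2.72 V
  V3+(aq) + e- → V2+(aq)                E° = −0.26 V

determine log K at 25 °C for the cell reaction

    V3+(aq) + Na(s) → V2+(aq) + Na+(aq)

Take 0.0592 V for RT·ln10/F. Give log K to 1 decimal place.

The V³⁺/V²⁺ couple is reduced (cathode); E°cell = −0.26 − (−2.72) = +2.46 V with n = 1.
At equilibrium E = 0, so log K = nE°cell / 0.0592 = (1)(+2.46) / 0.0592 = 41.6.

log K = 41.6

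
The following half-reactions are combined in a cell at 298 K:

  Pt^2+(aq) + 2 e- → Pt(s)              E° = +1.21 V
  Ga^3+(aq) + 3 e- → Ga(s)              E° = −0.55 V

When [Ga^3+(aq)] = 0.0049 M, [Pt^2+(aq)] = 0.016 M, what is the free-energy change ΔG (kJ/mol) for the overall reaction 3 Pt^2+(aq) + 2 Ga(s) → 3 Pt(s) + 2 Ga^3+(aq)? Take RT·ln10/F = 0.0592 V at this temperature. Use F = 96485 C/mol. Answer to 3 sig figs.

With Pt²⁺/Pt reduced at the cathode, E°cell = +1.21 − (−0.55) = +1.76 V and n = 6.
Q = [Ga^3+(aq)]^2 / [Pt^2+(aq)]^3 = 5.86, so log Q = 0.768 and E = +1.76 − (0.0592/6)(0.768) = +1.7524 V.
Then ΔG = −nFE = −6 × 96485 × +1.7524 J/mol = −1010 kJ/mol.

−1010 kJ/mol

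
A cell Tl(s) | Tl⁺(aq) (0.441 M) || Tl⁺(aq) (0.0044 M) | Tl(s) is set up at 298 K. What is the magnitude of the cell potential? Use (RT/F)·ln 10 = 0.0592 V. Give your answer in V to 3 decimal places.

0.118 V

For a concentration cell E°cell = 0, since both electrodes use the same couple.
The compartment with the higher Tl⁺(aq) concentration (0.441 M) acts as the cathode; ions are reduced there and produced at the dilute (0.0044 M) anode.
With n = 1, Ecell = −(0.0592/1)·log([dilute]/[conc]) = −(0.0592/1)·log(0.0044/0.441) = +0.118 V.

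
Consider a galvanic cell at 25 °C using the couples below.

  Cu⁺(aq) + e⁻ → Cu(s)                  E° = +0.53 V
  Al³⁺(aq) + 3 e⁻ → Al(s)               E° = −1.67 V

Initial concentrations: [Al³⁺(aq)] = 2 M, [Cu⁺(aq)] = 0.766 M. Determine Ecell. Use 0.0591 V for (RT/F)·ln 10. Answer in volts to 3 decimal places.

The Cu⁺/Cu couple has the more positive E°, so it is the cathode; Al³⁺/Al is the anode.
The standard potential is +0.53 − (−1.67) = +2.20 V and the balanced reaction transfers n = 3 electrons.
The balanced reaction is 3 Cu⁺(aq) + Al(s) → 3 Cu(s) + Al³⁺(aq), so Q = [Al³⁺(aq)] / [Cu⁺(aq)]^3 = 4.45 and log Q = 0.648.
E = E° − (0.0591/n)·log Q = +2.20 − (0.0591/3)(0.648) = +2.187 V.

+2.187 V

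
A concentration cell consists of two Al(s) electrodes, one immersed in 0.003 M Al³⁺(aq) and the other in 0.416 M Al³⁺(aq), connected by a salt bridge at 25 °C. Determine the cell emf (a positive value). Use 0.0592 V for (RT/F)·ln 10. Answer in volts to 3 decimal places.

For a concentration cell E°cell = 0, since both electrodes use the same couple.
The compartment with the higher Al³⁺(aq) concentration (0.416 M) acts as the cathode; ions are reduced there and produced at the dilute (0.003 M) anode.
With n = 3, Ecell = −(0.0592/3)·log([dilute]/[conc]) = −(0.0592/3)·log(0.003/0.416) = +0.042 V.

0.042 V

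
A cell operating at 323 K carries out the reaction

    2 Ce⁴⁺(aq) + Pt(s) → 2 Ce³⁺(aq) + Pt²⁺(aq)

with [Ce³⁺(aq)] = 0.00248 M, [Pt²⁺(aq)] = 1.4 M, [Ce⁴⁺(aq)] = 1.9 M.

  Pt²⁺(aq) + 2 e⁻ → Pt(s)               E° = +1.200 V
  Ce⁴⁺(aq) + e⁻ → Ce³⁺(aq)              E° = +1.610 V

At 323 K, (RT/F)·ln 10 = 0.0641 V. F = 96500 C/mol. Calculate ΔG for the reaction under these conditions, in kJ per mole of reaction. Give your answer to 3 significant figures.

E°cell = +1.610 − (+1.200) = +0.410 V; the balanced reaction transfers n = 2 electrons.
The reaction quotient is ([Ce³⁺(aq)]^2·[Pt²⁺(aq)]) / [Ce⁴⁺(aq)]^2 = 2.39×10^−6; by Nernst, E = +0.410 − (0.0641/2)(−5.622) = +0.5902 V.
Finally ΔG = −nFE = −(2)(96500 C/mol)(+0.5902 V) = −114 kJ/mol.

−114 kJ/mol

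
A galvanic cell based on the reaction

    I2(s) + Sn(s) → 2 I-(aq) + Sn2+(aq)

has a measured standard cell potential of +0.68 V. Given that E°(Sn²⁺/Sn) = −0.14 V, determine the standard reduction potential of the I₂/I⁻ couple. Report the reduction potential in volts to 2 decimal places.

In the reaction as written the I₂/I⁻ couple is reduced (cathode) and Sn²⁺/Sn is oxidized (anode), so E°cell = E°(I₂/I⁻) − E°(Sn²⁺/Sn).
E°(I₂/I⁻) = E°cell + E°(anode) = +0.68 + (−0.14) = +0.54 V.

+0.54 V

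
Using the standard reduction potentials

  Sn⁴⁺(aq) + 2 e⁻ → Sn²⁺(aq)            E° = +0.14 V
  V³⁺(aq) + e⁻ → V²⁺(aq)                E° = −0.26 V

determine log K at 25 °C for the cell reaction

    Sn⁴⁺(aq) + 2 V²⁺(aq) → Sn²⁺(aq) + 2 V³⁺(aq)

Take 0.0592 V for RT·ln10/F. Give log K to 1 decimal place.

The Sn⁴⁺/Sn²⁺ couple is reduced (cathode); E°cell = +0.14 − (−0.26) = +0.40 V with n = 2.
At equilibrium E = 0, so log K = nE°cell / 0.0592 = (2)(+0.40) / 0.0592 = 13.5.

log K = 13.5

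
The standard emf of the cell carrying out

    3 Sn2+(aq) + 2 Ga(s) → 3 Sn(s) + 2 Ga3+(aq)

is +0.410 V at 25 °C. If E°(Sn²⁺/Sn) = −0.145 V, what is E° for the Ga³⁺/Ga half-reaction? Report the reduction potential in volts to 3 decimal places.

In the reaction as written the Sn²⁺/Sn couple is reduced (cathode) and Ga³⁺/Ga is oxidized (anode), so E°cell = E°(Sn²⁺/Sn) − E°(Ga³⁺/Ga).
E°(Ga³⁺/Ga) = E°(cathode) − E°cell = −0.145 − (+0.410) = −0.555 V.

−0.555 V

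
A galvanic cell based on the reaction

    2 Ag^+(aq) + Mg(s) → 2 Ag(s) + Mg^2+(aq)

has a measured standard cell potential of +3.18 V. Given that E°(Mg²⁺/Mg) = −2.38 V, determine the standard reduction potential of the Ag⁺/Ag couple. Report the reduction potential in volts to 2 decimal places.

In the reaction as written the Ag⁺/Ag couple is reduced (cathode) and Mg²⁺/Mg is oxidized (anode), so E°cell = E°(Ag⁺/Ag) − E°(Mg²⁺/Mg).
E°(Ag⁺/Ag) = E°cell + E°(anode) = +3.18 + (−2.38) = +0.80 V.

+0.80 V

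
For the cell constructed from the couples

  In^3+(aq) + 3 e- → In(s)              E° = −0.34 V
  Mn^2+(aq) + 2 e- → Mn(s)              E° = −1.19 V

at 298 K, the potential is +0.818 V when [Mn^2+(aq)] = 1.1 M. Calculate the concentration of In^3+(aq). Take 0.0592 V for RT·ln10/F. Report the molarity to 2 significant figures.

0.028 M

In³⁺/In is the cathode (higher E°); E°cell = −0.34 − (−1.19) = +0.85 V with n = 6.
Since E = E° − (0.0592/n)·log Q, log Q = n(E° − E)/0.0592 = 3.243.
Balancing electrons gives 2 In^3+(aq) + 3 Mn(s) → 2 In(s) + 3 Mn^2+(aq); thus Q = [Mn^2+(aq)]^3 / [In^3+(aq)]^2.
Substituting the known concentrations and solving, log [In^3+(aq)] = −1.559 and [In^3+(aq)] = 0.028 M.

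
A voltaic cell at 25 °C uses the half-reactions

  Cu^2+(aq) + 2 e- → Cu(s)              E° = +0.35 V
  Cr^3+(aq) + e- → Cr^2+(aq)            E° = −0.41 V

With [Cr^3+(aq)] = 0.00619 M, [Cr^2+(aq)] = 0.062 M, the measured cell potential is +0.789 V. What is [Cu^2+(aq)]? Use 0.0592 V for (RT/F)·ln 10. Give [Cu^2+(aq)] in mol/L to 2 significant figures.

0.095 M

The Cu²⁺/Cu couple has the larger reduction potential, so it is the cathode: E°cell = +0.35 − (−0.41) = +0.76 V and n = 2.
Since E = E° − (0.0592/n)·log Q, log Q = n(E° − E)/0.0592 = −0.980.
For Cu^2+(aq) + 2 Cr^2+(aq) → Cu(s) + 2 Cr^3+(aq), the reaction quotient is Q = [Cr^3+(aq)]^2 / ([Cu^2+(aq)]·[Cr^2+(aq)]^2).
Isolating [Cu^2+(aq)] in Q = 10^{−0.980} yields log [Cu^2+(aq)] = −1.021, i.e. 0.095 M.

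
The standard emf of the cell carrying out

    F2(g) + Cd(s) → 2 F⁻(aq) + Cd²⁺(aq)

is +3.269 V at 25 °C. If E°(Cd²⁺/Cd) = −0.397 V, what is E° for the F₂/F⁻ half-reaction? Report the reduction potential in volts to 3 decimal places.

In the reaction as written the F₂/F⁻ couple is reduced (cathode) and Cd²⁺/Cd is oxidized (anode), so E°cell = E°(F₂/F⁻) − E°(Cd²⁺/Cd).
E°(F₂/F⁻) = E°cell + E°(anode) = +3.269 + (−0.397) = +2.872 V.

+2.872 V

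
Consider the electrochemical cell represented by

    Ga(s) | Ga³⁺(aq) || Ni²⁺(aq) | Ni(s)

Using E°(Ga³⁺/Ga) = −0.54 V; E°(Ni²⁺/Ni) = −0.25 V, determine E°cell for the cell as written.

+0.29 V

By convention the left-hand electrode in cell notation is the anode (oxidation) and the right-hand electrode is the cathode (reduction).
E°cell = E°(right) − E°(left) = −0.25 − (−0.54) = +0.29 V.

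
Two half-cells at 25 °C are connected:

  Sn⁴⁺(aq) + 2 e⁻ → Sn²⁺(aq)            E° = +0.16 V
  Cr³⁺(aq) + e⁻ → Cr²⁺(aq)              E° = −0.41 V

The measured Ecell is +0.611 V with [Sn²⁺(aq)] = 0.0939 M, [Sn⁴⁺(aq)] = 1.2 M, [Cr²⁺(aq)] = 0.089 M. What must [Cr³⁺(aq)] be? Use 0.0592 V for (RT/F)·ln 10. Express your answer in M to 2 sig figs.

0.065 M

The Sn⁴⁺/Sn²⁺ couple has the larger reduction potential, so it is the cathode: E°cell = +0.16 − (−0.41) = +0.57 V and n = 2.
Rearranging E = E° − (0.0592/n)·log Q gives log Q = 2(+0.57 − (+0.611))/0.0592 = −1.385.
The balanced reaction is Sn⁴⁺(aq) + 2 Cr²⁺(aq) → Sn²⁺(aq) + 2 Cr³⁺(aq), so Q = ([Sn²⁺(aq)]·[Cr³⁺(aq)]^2) / ([Sn⁴⁺(aq)]·[Cr²⁺(aq)]^2).
Substituting the known concentrations and solving, log [Cr³⁺(aq)] = −1.190 and [Cr³⁺(aq)] = 0.065 M.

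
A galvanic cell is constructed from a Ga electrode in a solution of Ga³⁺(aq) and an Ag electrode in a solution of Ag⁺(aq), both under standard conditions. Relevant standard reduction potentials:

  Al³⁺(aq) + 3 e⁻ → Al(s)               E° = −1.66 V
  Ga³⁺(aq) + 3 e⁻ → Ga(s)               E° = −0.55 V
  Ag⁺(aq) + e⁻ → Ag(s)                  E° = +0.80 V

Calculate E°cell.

+1.35 V

Of the two couples in this cell, the one with the more positive reduction potential is reduced at the cathode: here that is Ag⁺/Ag (+0.80 V); Ga³⁺/Ga (−0.55 V) is the anode.
E°cell = E°(cathode) − E°(anode) = +0.80 − (−0.55) = +1.35 V.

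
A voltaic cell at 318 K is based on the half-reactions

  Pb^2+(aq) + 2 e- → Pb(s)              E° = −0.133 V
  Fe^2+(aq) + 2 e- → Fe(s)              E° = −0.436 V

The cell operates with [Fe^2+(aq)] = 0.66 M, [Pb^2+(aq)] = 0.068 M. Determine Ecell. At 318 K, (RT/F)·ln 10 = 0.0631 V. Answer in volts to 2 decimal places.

+0.27 V

Since E°(Pb²⁺/Pb) > E°(Fe²⁺/Fe), Pb²⁺/Pb serves as the cathode.
E°cell = E°cat − E°an = −0.133 − (−0.436) = +0.303 V; n = 2.
For the overall reaction Pb^2+(aq) + Fe(s) → Pb(s) + Fe^2+(aq), Q = [Fe^2+(aq)] / [Pb^2+(aq)] = 9.71, giving log Q = 0.987.
Applying E = E° − (RT ln10/nF)·log Q gives +0.303 − (0.0631/2)(0.987) = +0.27 V.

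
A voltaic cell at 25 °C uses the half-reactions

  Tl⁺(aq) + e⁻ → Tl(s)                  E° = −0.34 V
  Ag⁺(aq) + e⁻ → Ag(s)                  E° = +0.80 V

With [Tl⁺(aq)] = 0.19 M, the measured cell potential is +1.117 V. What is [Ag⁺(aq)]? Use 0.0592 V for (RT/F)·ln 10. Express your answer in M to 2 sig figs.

0.078 M

The Ag⁺/Ag couple has the larger reduction potential, so it is the cathode: E°cell = +0.80 − (−0.34) = +1.14 V and n = 1.
Since E = E° − (0.0592/n)·log Q, log Q = n(E° − E)/0.0592 = 0.389.
For Ag⁺(aq) + Tl(s) → Ag(s) + Tl⁺(aq), the reaction quotient is Q = [Tl⁺(aq)] / [Ag⁺(aq)].
Solving for the unknown gives log [Ag⁺(aq)] = −1.110, so [Ag⁺(aq)] ≈ 0.078 M.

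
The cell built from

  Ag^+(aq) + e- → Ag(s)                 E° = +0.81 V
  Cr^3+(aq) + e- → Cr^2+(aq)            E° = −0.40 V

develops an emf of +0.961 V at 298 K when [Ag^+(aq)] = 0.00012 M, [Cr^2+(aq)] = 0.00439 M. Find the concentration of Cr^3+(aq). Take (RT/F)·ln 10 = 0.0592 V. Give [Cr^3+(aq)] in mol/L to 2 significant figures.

Ag⁺/Ag is the cathode (higher E°); E°cell = +0.81 − (−0.40) = +1.21 V with n = 1.
Since E = E° − (0.0592/n)·log Q, log Q = n(E° − E)/0.0592 = 4.206.
For Ag^+(aq) + Cr^2+(aq) → Ag(s) + Cr^3+(aq), the reaction quotient is Q = [Cr^3+(aq)] / ([Ag^+(aq)]·[Cr^2+(aq)]).
Solving for the unknown gives log [Cr^3+(aq)] = −2.072, so [Cr^3+(aq)] ≈ 0.0085 M.

0.0085 M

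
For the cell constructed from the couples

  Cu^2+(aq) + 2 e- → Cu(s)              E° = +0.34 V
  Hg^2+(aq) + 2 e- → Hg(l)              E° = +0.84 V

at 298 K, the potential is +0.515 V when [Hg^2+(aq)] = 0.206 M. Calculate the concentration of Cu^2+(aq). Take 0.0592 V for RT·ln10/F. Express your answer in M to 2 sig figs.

0.064 M

Hg²⁺/Hg is the cathode (higher E°); E°cell = +0.84 − (+0.34) = +0.50 V with n = 2.
Since E = E° − (0.0592/n)·log Q, log Q = n(E° − E)/0.0592 = −0.507.
Balancing electrons gives Hg^2+(aq) + Cu(s) → Hg(l) + Cu^2+(aq); thus Q = [Cu^2+(aq)] / [Hg^2+(aq)].
Solving for the unknown gives log [Cu^2+(aq)] = −1.193, so [Cu^2+(aq)] ≈ 0.064 M.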